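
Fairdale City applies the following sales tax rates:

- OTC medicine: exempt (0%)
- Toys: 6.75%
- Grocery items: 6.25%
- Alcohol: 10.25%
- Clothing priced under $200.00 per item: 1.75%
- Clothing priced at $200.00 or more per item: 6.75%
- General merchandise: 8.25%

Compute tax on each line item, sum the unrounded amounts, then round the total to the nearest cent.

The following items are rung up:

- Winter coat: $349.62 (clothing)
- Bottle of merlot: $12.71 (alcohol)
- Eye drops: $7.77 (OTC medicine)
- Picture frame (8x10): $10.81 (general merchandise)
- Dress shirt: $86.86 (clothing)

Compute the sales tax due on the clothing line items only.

Winter coat $349.62: clothing, $200.00 or more → 6.75% → $23.59935
Dress shirt $86.86: clothing, under $200.00 → 1.75% → $1.52005
Tax on clothing: unrounded sum = $25.1194 → $25.12

$25.12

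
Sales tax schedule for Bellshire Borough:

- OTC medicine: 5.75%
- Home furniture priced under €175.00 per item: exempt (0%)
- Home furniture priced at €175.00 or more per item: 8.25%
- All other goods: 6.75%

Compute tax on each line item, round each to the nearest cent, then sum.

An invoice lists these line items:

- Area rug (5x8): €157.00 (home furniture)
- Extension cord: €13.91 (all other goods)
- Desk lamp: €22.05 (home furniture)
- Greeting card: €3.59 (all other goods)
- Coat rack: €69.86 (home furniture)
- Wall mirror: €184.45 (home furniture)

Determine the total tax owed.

€16.40

Area rug (5x8) €157.00: home furniture, under €175.00 → 0% → €0.00
Extension cord €13.91: all other goods → 6.75% → €0.94
Desk lamp €22.05: home furniture, under €175.00 → 0% → €0.00
Greeting card €3.59: all other goods → 6.75% → €0.24
Coat rack €69.86: home furniture, under €175.00 → 0% → €0.00
Wall mirror €184.45: home furniture, €175.00 or more → 8.25% → €15.22
Total tax = €0.94 + €0.24 + €15.22 = €16.40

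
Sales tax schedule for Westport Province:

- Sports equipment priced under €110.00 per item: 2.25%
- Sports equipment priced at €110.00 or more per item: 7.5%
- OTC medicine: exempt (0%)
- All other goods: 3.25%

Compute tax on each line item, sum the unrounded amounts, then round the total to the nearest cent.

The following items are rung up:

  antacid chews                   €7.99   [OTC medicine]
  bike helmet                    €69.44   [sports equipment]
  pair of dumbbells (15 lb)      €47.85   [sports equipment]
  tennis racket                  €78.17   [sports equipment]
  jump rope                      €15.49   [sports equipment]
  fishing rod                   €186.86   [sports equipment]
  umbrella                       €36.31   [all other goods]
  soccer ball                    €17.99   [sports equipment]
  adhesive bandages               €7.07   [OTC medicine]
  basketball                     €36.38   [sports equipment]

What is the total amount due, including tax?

Antacid chews €7.99: OTC medicine → 0% → €0.00
Bike helmet €69.44: sports equipment, under €110.00 → 2.25% → €1.5624
Pair of dumbbells (15 lb) €47.85: sports equipment, under €110.00 → 2.25% → €1.076625
Tennis racket €78.17: sports equipment, under €110.00 → 2.25% → €1.758825
Jump rope €15.49: sports equipment, under €110.00 → 2.25% → €0.348525
Fishing rod €186.86: sports equipment, €110.00 or more → 7.5% → €14.0145
Umbrella €36.31: all other goods → 3.25% → €1.180075
Soccer ball €17.99: sports equipment, under €110.00 → 2.25% → €0.404775
Adhesive bandages €7.07: OTC medicine → 0% → €0.00
Basketball €36.38: sports equipment, under €110.00 → 2.25% → €0.81855
Subtotal = €503.55; unrounded tax = €21.164275 → €21.16; total due = €524.71

€524.71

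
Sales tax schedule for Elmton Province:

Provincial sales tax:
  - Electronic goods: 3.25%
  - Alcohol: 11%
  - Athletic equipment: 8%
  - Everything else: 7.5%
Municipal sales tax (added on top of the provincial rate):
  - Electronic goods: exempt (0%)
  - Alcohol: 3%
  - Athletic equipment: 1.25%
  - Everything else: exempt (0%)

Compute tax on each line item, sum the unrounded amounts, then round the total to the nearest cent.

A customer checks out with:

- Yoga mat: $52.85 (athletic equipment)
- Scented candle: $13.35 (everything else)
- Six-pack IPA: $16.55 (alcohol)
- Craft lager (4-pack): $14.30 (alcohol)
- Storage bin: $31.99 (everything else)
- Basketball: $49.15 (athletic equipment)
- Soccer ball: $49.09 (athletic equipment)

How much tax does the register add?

Yoga mat $52.85: athletic equipment → 8% + 1.25% municipal = 9.25% → $4.888625
Scented candle $13.35: everything else → 7.5% + 0% municipal = 7.5% → $1.00125
Six-pack IPA $16.55: alcohol → 11% + 3% municipal = 14% → $2.317
Craft lager (4-pack) $14.30: alcohol → 11% + 3% municipal = 14% → $2.002
Storage bin $31.99: everything else → 7.5% + 0% municipal = 7.5% → $2.39925
Basketball $49.15: athletic equipment → 8% + 1.25% municipal = 9.25% → $4.546375
Soccer ball $49.09: athletic equipment → 8% + 1.25% municipal = 9.25% → $4.540825
Unrounded tax sum = $21.695325 → $21.70

$21.70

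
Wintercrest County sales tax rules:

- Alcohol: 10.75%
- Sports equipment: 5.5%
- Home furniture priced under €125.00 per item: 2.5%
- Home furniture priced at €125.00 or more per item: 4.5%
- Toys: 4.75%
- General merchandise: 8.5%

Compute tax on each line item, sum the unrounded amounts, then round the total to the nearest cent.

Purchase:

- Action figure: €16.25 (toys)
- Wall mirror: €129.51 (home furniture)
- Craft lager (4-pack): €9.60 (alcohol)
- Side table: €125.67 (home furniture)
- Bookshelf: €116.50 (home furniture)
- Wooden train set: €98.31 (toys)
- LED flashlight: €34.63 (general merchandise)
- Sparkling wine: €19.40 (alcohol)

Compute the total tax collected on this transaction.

Action figure €16.25: toys → 4.75% → €0.771875
Wall mirror €129.51: home furniture, €125.00 or more → 4.5% → €5.82795
Craft lager (4-pack) €9.60: alcohol → 10.75% → €1.032
Side table €125.67: home furniture, €125.00 or more → 4.5% → €5.65515
Bookshelf €116.50: home furniture, under €125.00 → 2.5% → €2.9125
Wooden train set €98.31: toys → 4.75% → €4.669725
LED flashlight €34.63: general merchandise → 8.5% → €2.94355
Sparkling wine €19.40: alcohol → 10.75% → €2.0855
Unrounded tax sum = €25.89825 → €25.90

€25.90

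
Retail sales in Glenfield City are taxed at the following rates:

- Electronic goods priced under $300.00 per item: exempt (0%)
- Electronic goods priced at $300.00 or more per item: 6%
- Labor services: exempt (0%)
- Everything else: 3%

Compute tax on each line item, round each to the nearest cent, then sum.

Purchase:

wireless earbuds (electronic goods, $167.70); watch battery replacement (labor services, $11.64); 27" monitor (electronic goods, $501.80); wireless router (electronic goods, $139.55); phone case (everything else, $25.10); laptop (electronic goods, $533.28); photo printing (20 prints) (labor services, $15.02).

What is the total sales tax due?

Wireless earbuds $167.70: electronic goods, under $300.00 → 0% → $0.00
Watch battery replacement $11.64: labor services → 0% → $0.00
27" monitor $501.80: electronic goods, $300.00 or more → 6% → $30.11
Wireless router $139.55: electronic goods, under $300.00 → 0% → $0.00
Phone case $25.10: everything else → 3% → $0.75
Laptop $533.28: electronic goods, $300.00 or more → 6% → $32.00
Photo printing (20 prints) $15.02: labor services → 0% → $0.00
Total tax = $30.11 + $0.75 + $32.00 = $62.86

$62.86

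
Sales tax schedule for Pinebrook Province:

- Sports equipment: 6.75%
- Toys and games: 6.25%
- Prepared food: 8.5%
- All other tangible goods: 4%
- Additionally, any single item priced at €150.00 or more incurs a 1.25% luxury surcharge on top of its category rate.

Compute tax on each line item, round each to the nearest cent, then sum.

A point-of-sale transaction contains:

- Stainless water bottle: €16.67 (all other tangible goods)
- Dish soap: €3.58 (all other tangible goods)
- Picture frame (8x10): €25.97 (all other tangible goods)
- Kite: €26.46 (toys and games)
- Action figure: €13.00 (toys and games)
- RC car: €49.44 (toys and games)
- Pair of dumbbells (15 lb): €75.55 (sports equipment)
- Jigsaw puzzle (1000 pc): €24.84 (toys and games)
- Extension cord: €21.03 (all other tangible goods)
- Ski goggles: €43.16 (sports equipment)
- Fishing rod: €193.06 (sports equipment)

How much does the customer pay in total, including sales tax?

Stainless water bottle €16.67: all other tangible goods → 4% → €0.67
Dish soap €3.58: all other tangible goods → 4% → €0.14
Picture frame (8x10) €25.97: all other tangible goods → 4% → €1.04
Kite €26.46: toys and games → 6.25% → €1.65
Action figure €13.00: toys and games → 6.25% → €0.81
RC car €49.44: toys and games → 6.25% → €3.09
Pair of dumbbells (15 lb) €75.55: sports equipment → 6.75% → €5.10
Jigsaw puzzle (1000 pc) €24.84: toys and games → 6.25% → €1.55
Extension cord €21.03: all other tangible goods → 4% → €0.84
Ski goggles €43.16: sports equipment → 6.75% → €2.91
Fishing rod €193.06: sports equipment → 6.75% + 1.25% surcharge = 8% → €15.44
Subtotal = €492.76; tax = €33.24; total due = €526.00

€526.00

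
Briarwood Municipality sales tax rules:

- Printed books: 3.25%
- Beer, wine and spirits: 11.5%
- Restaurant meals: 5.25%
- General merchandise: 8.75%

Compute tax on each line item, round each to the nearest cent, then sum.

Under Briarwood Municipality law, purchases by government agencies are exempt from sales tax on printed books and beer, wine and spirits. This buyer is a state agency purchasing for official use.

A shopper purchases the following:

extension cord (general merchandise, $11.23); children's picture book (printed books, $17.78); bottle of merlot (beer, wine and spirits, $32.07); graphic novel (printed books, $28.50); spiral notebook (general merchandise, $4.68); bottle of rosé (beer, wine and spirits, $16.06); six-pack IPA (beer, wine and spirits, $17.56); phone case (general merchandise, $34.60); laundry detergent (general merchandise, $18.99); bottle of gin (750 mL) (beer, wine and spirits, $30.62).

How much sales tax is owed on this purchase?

$6.08

Extension cord $11.23: general merchandise → 8.75% → $0.98
Children's picture book $17.78: printed books, buyer-exempt → 0% → $0.00
Bottle of merlot $32.07: beer, wine and spirits, buyer-exempt → 0% → $0.00
Graphic novel $28.50: printed books, buyer-exempt → 0% → $0.00
Spiral notebook $4.68: general merchandise → 8.75% → $0.41
Bottle of rosé $16.06: beer, wine and spirits, buyer-exempt → 0% → $0.00
Six-pack IPA $17.56: beer, wine and spirits, buyer-exempt → 0% → $0.00
Phone case $34.60: general merchandise → 8.75% → $3.03
Laundry detergent $18.99: general merchandise → 8.75% → $1.66
Bottle of gin (750 mL) $30.62: beer, wine and spirits, buyer-exempt → 0% → $0.00
Total tax = $0.98 + $0.41 + $3.03 + $1.66 = $6.08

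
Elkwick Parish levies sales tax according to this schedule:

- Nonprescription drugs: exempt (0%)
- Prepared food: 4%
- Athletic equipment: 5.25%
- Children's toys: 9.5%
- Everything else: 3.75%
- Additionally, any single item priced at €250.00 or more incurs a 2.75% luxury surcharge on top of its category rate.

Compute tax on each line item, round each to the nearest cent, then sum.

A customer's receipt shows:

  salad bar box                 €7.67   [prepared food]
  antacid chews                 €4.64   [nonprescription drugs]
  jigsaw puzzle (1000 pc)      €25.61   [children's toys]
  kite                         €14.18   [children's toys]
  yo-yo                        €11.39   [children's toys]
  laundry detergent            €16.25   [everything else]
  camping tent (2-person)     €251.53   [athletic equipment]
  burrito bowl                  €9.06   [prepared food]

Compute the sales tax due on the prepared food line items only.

€0.67

Salad bar box €7.67: prepared food → 4% → €0.31
Burrito bowl €9.06: prepared food → 4% → €0.36
Tax on prepared food = €0.31 + €0.36 = €0.67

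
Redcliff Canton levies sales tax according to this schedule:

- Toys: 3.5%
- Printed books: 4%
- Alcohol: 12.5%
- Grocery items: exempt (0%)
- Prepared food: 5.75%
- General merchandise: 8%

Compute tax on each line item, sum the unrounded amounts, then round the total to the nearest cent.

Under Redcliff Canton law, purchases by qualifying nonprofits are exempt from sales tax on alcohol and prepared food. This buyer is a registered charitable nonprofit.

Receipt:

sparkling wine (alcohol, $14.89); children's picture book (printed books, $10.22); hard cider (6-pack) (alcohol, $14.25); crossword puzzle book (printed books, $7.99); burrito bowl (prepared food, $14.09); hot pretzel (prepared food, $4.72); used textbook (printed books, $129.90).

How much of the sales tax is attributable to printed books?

$5.92

Children's picture book $10.22: printed books → 4% → $0.4088
Crossword puzzle book $7.99: printed books → 4% → $0.3196
Used textbook $129.90: printed books → 4% → $5.196
Tax on printed books: unrounded sum = $5.9244 → $5.92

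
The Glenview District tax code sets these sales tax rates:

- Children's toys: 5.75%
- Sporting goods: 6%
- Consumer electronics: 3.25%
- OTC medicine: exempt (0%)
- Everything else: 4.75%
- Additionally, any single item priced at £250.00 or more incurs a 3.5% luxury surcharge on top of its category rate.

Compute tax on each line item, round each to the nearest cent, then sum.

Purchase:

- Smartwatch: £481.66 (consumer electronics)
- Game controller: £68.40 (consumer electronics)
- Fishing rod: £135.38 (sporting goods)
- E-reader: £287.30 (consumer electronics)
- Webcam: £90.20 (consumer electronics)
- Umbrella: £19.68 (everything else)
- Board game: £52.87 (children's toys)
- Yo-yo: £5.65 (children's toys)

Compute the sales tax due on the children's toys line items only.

Board game £52.87: children's toys → 5.75% → £3.04
Yo-yo £5.65: children's toys → 5.75% → £0.32
Tax on children's toys = £3.04 + £0.32 = £3.36

£3.36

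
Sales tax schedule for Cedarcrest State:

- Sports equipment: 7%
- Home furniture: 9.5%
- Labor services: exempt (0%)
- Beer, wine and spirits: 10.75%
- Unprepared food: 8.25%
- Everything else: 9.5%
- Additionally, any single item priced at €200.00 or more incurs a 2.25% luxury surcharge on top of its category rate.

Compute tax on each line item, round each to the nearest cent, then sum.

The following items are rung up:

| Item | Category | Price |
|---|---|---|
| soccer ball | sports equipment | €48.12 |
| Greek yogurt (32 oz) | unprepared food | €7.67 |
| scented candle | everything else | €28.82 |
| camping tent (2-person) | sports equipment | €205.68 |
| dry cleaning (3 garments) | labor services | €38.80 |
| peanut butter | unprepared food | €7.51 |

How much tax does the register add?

Soccer ball €48.12: sports equipment → 7% → €3.37
Greek yogurt (32 oz) €7.67: unprepared food → 8.25% → €0.63
Scented candle €28.82: everything else → 9.5% → €2.74
Camping tent (2-person) €205.68: sports equipment → 7% + 2.25% surcharge = 9.25% → €19.03
Dry cleaning (3 garments) €38.80: labor services → 0% → €0.00
Peanut butter €7.51: unprepared food → 8.25% → €0.62
Total tax = €3.37 + €0.63 + €2.74 + €19.03 + €0.62 = €26.39

€26.39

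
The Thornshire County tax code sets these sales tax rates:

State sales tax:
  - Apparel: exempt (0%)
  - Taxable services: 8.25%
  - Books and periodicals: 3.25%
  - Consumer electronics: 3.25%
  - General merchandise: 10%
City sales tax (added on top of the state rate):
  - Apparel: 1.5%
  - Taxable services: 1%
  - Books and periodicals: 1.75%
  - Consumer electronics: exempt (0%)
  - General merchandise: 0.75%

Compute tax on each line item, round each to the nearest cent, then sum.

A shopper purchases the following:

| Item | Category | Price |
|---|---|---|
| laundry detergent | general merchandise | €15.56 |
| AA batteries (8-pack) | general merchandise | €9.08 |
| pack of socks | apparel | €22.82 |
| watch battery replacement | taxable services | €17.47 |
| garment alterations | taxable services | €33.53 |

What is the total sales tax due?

Laundry detergent €15.56: general merchandise → 10% + 0.75% city = 10.75% → €1.67
AA batteries (8-pack) €9.08: general merchandise → 10% + 0.75% city = 10.75% → €0.98
Pack of socks €22.82: apparel → 0% + 1.5% city = 1.5% → €0.34
Watch battery replacement €17.47: taxable services → 8.25% + 1% city = 9.25% → €1.62
Garment alterations €33.53: taxable services → 8.25% + 1% city = 9.25% → €3.10
Total tax = €1.67 + €0.98 + €0.34 + €1.62 + €3.10 = €7.71

€7.71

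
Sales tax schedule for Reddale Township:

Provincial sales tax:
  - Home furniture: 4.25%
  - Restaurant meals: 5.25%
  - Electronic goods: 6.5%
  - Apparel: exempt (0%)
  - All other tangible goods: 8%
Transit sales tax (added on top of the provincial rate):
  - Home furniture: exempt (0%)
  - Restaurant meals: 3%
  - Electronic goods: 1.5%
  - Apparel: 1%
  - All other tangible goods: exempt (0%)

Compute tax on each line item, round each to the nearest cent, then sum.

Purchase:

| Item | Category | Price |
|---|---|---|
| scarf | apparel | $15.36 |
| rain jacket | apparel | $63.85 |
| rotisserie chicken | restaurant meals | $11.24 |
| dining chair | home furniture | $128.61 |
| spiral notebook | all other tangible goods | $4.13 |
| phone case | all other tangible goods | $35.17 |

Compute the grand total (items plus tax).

Scarf $15.36: apparel → 0% + 1% transit = 1% → $0.15
Rain jacket $63.85: apparel → 0% + 1% transit = 1% → $0.64
Rotisserie chicken $11.24: restaurant meals → 5.25% + 3% transit = 8.25% → $0.93
Dining chair $128.61: home furniture → 4.25% + 0% transit = 4.25% → $5.47
Spiral notebook $4.13: all other tangible goods → 8% + 0% transit = 8% → $0.33
Phone case $35.17: all other tangible goods → 8% + 0% transit = 8% → $2.81
Subtotal = $258.36; tax = $10.33; total due = $268.69

$268.69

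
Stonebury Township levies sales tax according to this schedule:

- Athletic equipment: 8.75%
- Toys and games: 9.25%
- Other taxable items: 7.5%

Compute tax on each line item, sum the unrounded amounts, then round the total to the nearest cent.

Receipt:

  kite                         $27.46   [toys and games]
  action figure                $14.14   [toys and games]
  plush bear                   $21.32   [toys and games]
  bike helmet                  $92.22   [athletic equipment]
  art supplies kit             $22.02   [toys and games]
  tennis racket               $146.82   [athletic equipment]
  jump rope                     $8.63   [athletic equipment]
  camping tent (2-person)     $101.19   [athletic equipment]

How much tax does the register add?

$38.38

Kite $27.46: toys and games → 9.25% → $2.54005
Action figure $14.14: toys and games → 9.25% → $1.30795
Plush bear $21.32: toys and games → 9.25% → $1.9721
Bike helmet $92.22: athletic equipment → 8.75% → $8.06925
Art supplies kit $22.02: toys and games → 9.25% → $2.03685
Tennis racket $146.82: athletic equipment → 8.75% → $12.84675
Jump rope $8.63: athletic equipment → 8.75% → $0.755125
Camping tent (2-person) $101.19: athletic equipment → 8.75% → $8.854125
Unrounded tax sum = $38.3822 → $38.38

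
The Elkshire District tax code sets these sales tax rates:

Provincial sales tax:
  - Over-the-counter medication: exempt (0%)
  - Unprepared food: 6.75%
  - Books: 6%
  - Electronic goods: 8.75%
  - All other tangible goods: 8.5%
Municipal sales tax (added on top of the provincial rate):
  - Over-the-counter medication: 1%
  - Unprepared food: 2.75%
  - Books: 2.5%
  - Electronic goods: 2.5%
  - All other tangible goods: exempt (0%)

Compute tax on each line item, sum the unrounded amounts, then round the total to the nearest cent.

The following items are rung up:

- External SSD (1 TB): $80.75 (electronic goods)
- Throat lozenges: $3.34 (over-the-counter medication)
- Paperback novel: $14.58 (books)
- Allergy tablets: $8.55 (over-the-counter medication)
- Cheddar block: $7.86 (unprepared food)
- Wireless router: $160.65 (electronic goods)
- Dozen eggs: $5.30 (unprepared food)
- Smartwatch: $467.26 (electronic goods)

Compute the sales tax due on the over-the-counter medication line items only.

Throat lozenges $3.34: over-the-counter medication → 0% + 1% municipal = 1% → $0.0334
Allergy tablets $8.55: over-the-counter medication → 0% + 1% municipal = 1% → $0.0855
Tax on over-the-counter medication: unrounded sum = $0.1189 → $0.12

$0.12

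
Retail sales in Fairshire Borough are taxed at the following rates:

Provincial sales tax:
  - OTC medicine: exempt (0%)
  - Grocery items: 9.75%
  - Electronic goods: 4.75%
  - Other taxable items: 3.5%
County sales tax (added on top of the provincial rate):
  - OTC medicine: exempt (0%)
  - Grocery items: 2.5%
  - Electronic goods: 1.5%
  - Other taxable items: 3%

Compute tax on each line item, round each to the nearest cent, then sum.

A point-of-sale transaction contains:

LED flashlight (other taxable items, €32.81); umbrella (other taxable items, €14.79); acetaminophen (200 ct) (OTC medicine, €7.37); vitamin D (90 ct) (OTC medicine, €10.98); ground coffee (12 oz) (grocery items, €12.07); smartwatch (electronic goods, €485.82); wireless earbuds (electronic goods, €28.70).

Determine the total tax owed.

LED flashlight €32.81: other taxable items → 3.5% + 3% county = 6.5% → €2.13
Umbrella €14.79: other taxable items → 3.5% + 3% county = 6.5% → €0.96
Acetaminophen (200 ct) €7.37: OTC medicine → 0% + 0% county = 0% → €0.00
Vitamin D (90 ct) €10.98: OTC medicine → 0% + 0% county = 0% → €0.00
Ground coffee (12 oz) €12.07: grocery items → 9.75% + 2.5% county = 12.25% → €1.48
Smartwatch €485.82: electronic goods → 4.75% + 1.5% county = 6.25% → €30.36
Wireless earbuds €28.70: electronic goods → 4.75% + 1.5% county = 6.25% → €1.79
Total tax = €2.13 + €0.96 + €1.48 + €30.36 + €1.79 = €36.72

€36.72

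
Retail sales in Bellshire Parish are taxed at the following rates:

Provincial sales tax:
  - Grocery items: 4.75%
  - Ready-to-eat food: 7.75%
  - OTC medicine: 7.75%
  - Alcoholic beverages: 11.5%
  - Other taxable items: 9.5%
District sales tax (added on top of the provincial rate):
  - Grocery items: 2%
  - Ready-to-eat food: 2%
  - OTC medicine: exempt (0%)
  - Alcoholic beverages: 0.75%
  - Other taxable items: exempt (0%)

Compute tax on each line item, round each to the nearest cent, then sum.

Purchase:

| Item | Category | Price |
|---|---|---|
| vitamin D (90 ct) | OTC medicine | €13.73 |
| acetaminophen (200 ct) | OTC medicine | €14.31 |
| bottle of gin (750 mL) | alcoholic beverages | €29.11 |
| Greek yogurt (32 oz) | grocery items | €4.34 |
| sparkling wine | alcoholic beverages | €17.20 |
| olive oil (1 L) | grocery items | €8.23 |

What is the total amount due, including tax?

Vitamin D (90 ct) €13.73: OTC medicine → 7.75% + 0% district = 7.75% → €1.06
Acetaminophen (200 ct) €14.31: OTC medicine → 7.75% + 0% district = 7.75% → €1.11
Bottle of gin (750 mL) €29.11: alcoholic beverages → 11.5% + 0.75% district = 12.25% → €3.57
Greek yogurt (32 oz) €4.34: grocery items → 4.75% + 2% district = 6.75% → €0.29
Sparkling wine €17.20: alcoholic beverages → 11.5% + 0.75% district = 12.25% → €2.11
Olive oil (1 L) €8.23: grocery items → 4.75% + 2% district = 6.75% → €0.56
Subtotal = €86.92; tax = €8.70; total due = €95.62

€95.62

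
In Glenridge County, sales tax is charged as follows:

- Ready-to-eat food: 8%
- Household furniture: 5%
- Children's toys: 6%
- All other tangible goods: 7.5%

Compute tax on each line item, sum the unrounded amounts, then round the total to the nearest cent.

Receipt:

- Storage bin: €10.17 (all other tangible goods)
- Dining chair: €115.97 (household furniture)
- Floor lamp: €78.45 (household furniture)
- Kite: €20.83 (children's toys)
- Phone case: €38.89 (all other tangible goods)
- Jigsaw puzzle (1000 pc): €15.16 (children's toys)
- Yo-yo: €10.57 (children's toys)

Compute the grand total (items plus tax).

€306.23

Storage bin €10.17: all other tangible goods → 7.5% → €0.76275
Dining chair €115.97: household furniture → 5% → €5.7985
Floor lamp €78.45: household furniture → 5% → €3.9225
Kite €20.83: children's toys → 6% → €1.2498
Phone case €38.89: all other tangible goods → 7.5% → €2.91675
Jigsaw puzzle (1000 pc) €15.16: children's toys → 6% → €0.9096
Yo-yo €10.57: children's toys → 6% → €0.6342
Subtotal = €290.04; unrounded tax = €16.1941 → €16.19; total due = €306.23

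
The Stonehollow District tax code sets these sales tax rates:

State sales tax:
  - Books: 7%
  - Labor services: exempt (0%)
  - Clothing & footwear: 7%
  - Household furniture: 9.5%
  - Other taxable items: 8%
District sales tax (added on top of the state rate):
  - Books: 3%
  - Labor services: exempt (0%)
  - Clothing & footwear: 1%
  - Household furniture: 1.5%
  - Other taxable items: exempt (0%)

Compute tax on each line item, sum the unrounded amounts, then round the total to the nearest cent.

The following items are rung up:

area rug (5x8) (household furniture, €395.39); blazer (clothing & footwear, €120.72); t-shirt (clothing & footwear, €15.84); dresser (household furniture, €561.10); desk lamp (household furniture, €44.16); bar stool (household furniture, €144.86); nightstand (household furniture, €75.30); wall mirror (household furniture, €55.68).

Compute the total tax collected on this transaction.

Area rug (5x8) €395.39: household furniture → 9.5% + 1.5% district = 11% → €43.4929
Blazer €120.72: clothing & footwear → 7% + 1% district = 8% → €9.6576
T-shirt €15.84: clothing & footwear → 7% + 1% district = 8% → €1.2672
Dresser €561.10: household furniture → 9.5% + 1.5% district = 11% → €61.721
Desk lamp €44.16: household furniture → 9.5% + 1.5% district = 11% → €4.8576
Bar stool €144.86: household furniture → 9.5% + 1.5% district = 11% → €15.9346
Nightstand €75.30: household furniture → 9.5% + 1.5% district = 11% → €8.283
Wall mirror €55.68: household furniture → 9.5% + 1.5% district = 11% → €6.1248
Unrounded tax sum = €151.3387 → €151.34

€151.34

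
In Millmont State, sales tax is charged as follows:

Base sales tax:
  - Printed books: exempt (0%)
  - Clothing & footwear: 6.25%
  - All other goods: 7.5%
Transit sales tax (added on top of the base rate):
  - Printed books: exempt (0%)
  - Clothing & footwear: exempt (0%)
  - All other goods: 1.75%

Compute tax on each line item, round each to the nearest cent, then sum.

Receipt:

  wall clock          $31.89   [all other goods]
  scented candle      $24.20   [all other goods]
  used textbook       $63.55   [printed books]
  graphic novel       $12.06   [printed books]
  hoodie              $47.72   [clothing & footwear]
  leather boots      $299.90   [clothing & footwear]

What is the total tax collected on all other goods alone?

$5.19

Wall clock $31.89: all other goods → 7.5% + 1.75% transit = 9.25% → $2.95
Scented candle $24.20: all other goods → 7.5% + 1.75% transit = 9.25% → $2.24
Tax on all other goods = $2.95 + $2.24 = $5.19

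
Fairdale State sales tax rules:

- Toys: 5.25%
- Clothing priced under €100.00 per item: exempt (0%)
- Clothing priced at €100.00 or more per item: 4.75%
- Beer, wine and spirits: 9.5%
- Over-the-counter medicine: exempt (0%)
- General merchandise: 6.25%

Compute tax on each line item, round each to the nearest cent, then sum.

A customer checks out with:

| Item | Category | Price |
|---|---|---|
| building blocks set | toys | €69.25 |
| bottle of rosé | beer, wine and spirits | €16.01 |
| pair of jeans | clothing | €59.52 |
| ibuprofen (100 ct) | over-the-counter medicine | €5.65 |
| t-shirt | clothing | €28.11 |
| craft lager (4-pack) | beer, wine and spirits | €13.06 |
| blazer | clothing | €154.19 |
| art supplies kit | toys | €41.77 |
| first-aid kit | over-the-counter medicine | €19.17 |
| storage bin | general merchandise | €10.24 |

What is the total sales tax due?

Building blocks set €69.25: toys → 5.25% → €3.64
Bottle of rosé €16.01: beer, wine and spirits → 9.5% → €1.52
Pair of jeans €59.52: clothing, under €100.00 → 0% → €0.00
Ibuprofen (100 ct) €5.65: over-the-counter medicine → 0% → €0.00
T-shirt €28.11: clothing, under €100.00 → 0% → €0.00
Craft lager (4-pack) €13.06: beer, wine and spirits → 9.5% → €1.24
Blazer €154.19: clothing, €100.00 or more → 4.75% → €7.32
Art supplies kit €41.77: toys → 5.25% → €2.19
First-aid kit €19.17: over-the-counter medicine → 0% → €0.00
Storage bin €10.24: general merchandise → 6.25% → €0.64
Total tax = €3.64 + €1.52 + €1.24 + €7.32 + €2.19 + €0.64 = €16.55

€16.55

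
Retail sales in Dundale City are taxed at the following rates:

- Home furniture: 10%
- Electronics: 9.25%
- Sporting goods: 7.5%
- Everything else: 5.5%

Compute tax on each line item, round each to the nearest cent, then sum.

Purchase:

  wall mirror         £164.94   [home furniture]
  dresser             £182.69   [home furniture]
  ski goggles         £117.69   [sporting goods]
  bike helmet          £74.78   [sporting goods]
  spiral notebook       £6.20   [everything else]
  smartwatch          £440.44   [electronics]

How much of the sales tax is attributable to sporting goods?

£14.44

Ski goggles £117.69: sporting goods → 7.5% → £8.83
Bike helmet £74.78: sporting goods → 7.5% → £5.61
Tax on sporting goods = £8.83 + £5.61 = £14.44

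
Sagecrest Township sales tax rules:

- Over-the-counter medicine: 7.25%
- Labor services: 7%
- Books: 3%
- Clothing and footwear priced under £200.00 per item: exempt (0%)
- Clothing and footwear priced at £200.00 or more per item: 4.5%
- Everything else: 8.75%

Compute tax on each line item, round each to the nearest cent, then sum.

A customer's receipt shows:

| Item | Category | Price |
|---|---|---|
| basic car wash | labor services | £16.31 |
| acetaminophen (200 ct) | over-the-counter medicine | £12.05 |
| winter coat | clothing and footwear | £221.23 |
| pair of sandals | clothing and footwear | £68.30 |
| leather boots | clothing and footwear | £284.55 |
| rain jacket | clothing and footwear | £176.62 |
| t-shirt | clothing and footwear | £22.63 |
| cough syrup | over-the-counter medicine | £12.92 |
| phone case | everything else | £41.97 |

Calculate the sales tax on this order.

Basic car wash £16.31: labor services → 7% → £1.14
Acetaminophen (200 ct) £12.05: over-the-counter medicine → 7.25% → £0.87
Winter coat £221.23: clothing and footwear, £200.00 or more → 4.5% → £9.96
Pair of sandals £68.30: clothing and footwear, under £200.00 → 0% → £0.00
Leather boots £284.55: clothing and footwear, £200.00 or more → 4.5% → £12.80
Rain jacket £176.62: clothing and footwear, under £200.00 → 0% → £0.00
T-shirt £22.63: clothing and footwear, under £200.00 → 0% → £0.00
Cough syrup £12.92: over-the-counter medicine → 7.25% → £0.94
Phone case £41.97: everything else → 8.75% → £3.67
Total tax = £1.14 + £0.87 + £9.96 + £12.80 + £0.94 + £3.67 = £29.38

£29.38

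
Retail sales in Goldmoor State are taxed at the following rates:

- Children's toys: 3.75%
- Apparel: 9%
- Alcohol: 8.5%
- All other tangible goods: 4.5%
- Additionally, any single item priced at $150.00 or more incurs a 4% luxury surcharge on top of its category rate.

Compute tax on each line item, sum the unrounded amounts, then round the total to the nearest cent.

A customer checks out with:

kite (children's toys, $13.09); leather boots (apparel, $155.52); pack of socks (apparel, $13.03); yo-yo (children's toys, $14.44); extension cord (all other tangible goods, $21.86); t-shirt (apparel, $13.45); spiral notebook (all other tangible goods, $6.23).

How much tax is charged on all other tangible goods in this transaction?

Extension cord $21.86: all other tangible goods → 4.5% → $0.9837
Spiral notebook $6.23: all other tangible goods → 4.5% → $0.28035
Tax on all other tangible goods: unrounded sum = $1.26405 → $1.26

$1.26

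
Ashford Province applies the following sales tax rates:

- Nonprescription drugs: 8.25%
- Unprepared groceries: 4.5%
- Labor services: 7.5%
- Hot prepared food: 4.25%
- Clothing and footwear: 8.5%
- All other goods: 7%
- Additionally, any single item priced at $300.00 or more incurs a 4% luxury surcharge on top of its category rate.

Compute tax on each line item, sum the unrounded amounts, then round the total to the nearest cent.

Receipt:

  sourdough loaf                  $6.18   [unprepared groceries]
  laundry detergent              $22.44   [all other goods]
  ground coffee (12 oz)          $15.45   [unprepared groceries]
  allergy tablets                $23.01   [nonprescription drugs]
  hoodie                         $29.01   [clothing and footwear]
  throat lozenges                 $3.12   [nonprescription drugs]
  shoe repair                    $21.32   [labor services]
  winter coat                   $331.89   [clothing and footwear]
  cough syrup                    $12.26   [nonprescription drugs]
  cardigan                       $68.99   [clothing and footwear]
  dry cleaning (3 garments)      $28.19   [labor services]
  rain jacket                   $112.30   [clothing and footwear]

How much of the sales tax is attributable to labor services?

$3.71

Shoe repair $21.32: labor services → 7.5% → $1.599
Dry cleaning (3 garments) $28.19: labor services → 7.5% → $2.11425
Tax on labor services: unrounded sum = $3.71325 → $3.71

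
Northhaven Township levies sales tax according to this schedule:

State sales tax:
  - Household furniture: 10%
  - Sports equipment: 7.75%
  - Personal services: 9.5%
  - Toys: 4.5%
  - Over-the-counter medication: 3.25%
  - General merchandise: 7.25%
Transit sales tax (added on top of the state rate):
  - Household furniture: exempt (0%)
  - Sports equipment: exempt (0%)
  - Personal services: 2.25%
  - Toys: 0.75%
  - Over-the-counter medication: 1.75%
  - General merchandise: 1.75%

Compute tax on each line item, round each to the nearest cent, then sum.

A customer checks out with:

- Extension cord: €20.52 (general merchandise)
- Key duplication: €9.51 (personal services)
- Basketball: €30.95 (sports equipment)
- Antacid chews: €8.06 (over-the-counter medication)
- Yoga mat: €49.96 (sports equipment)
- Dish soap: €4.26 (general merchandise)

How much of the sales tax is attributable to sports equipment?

Basketball €30.95: sports equipment → 7.75% + 0% transit = 7.75% → €2.40
Yoga mat €49.96: sports equipment → 7.75% + 0% transit = 7.75% → €3.87
Tax on sports equipment = €2.40 + €3.87 = €6.27

€6.27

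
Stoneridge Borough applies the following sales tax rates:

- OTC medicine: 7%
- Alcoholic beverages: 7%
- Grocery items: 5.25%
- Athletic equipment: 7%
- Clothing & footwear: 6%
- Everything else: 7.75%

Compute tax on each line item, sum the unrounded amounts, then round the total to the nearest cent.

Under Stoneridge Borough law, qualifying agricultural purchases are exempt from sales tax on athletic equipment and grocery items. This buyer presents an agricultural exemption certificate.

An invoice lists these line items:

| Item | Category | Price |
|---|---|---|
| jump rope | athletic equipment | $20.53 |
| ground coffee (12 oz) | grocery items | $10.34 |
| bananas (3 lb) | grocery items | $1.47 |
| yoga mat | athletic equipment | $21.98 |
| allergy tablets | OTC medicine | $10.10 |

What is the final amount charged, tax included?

$65.13

Jump rope $20.53: athletic equipment, buyer-exempt → 0% → $0.00
Ground coffee (12 oz) $10.34: grocery items, buyer-exempt → 0% → $0.00
Bananas (3 lb) $1.47: grocery items, buyer-exempt → 0% → $0.00
Yoga mat $21.98: athletic equipment, buyer-exempt → 0% → $0.00
Allergy tablets $10.10: OTC medicine → 7% → $0.707
Subtotal = $64.42; unrounded tax = $0.707 → $0.71; total due = $65.13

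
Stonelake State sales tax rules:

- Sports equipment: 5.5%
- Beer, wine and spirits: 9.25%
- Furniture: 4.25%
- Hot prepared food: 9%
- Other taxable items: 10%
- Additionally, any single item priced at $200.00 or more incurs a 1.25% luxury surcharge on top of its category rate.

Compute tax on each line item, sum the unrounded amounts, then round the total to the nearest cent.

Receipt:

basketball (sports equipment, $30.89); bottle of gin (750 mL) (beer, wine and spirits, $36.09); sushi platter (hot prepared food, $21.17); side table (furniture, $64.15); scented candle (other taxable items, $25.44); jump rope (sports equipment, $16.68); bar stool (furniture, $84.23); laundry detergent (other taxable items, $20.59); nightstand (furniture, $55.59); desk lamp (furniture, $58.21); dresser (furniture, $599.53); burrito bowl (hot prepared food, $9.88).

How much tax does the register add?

$57.47

Basketball $30.89: sports equipment → 5.5% → $1.69895
Bottle of gin (750 mL) $36.09: beer, wine and spirits → 9.25% → $3.338325
Sushi platter $21.17: hot prepared food → 9% → $1.9053
Side table $64.15: furniture → 4.25% → $2.726375
Scented candle $25.44: other taxable items → 10% → $2.544
Jump rope $16.68: sports equipment → 5.5% → $0.9174
Bar stool $84.23: furniture → 4.25% → $3.579775
Laundry detergent $20.59: other taxable items → 10% → $2.059
Nightstand $55.59: furniture → 4.25% → $2.362575
Desk lamp $58.21: furniture → 4.25% → $2.473925
Dresser $599.53: furniture → 4.25% + 1.25% surcharge = 5.5% → $32.97415
Burrito bowl $9.88: hot prepared food → 9% → $0.8892
Unrounded tax sum = $57.468975 → $57.47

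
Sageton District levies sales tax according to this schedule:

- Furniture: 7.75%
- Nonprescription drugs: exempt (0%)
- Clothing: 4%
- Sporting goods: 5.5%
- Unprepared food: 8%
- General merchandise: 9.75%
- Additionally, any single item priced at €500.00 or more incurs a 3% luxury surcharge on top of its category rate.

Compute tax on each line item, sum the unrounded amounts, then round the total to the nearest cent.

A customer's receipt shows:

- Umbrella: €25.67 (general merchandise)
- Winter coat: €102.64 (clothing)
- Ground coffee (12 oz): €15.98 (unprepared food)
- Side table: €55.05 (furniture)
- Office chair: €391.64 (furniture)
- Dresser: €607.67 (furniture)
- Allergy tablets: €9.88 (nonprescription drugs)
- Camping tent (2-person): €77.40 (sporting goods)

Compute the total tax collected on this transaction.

€112.09

Umbrella €25.67: general merchandise → 9.75% → €2.502825
Winter coat €102.64: clothing → 4% → €4.1056
Ground coffee (12 oz) €15.98: unprepared food → 8% → €1.2784
Side table €55.05: furniture → 7.75% → €4.266375
Office chair €391.64: furniture → 7.75% → €30.3521
Dresser €607.67: furniture → 7.75% + 3% surcharge = 10.75% → €65.324525
Allergy tablets €9.88: nonprescription drugs → 0% → €0.00
Camping tent (2-person) €77.40: sporting goods → 5.5% → €4.257
Unrounded tax sum = €112.086825 → €112.09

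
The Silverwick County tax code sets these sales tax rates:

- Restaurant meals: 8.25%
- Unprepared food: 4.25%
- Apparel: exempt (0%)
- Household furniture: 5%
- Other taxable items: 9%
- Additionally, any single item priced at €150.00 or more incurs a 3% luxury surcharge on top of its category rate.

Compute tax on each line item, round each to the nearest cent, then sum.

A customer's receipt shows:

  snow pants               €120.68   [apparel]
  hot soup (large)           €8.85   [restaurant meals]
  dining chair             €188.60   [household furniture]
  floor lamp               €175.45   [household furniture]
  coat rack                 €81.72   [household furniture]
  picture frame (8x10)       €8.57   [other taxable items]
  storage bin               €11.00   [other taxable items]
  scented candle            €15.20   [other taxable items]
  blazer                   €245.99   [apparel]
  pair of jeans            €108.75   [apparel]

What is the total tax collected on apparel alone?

Snow pants €120.68: apparel → 0% → €0.00
Blazer €245.99: apparel → 0% + 3% surcharge = 3% → €7.38
Pair of jeans €108.75: apparel → 0% → €0.00
Tax on apparel = €0.00 + €7.38 + €0.00 = €7.38

€7.38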